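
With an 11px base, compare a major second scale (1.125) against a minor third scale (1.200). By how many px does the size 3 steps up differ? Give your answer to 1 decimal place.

Major second: 11.0 × 1.125³ = 15.662px
Minor third: 11.0 × 1.200³ = 19.008px
Difference: 19.008 − 15.662 = 3.346px

3.3px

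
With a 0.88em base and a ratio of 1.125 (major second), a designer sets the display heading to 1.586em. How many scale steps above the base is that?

5

1.125ⁿ = 1.586 / 0.88 = 1.8023
n = ln(1.8023) / ln(1.125) = 0.5890 / 0.1178 ≈ 5.00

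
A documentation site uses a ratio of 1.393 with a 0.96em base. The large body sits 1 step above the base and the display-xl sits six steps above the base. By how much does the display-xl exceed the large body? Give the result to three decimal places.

5.677em

Step 1: 0.96 × 1.393 = 1.33728em
Step 6: 0.96 × 1.393⁶ = 7.01420em
Difference: 7.01420 − 1.33728 = 5.67692em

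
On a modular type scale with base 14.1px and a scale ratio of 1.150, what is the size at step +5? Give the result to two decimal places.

28.36px

14.1 × 1.150⁵ = 14.1 × 2.01136 ≈ 28.36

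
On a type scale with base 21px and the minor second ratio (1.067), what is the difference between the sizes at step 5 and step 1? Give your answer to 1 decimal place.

6.6px

Step 1: 21.0 × 1.067 = 22.407px
Step 5: 21.0 × 1.067⁵ = 29.043px
Difference: 29.043 − 22.407 = 6.636px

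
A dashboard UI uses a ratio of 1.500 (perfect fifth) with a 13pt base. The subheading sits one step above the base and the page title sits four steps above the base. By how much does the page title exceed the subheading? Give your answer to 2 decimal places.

Step 1: 13.0 × 1.500 = 19.5000pt
Step 4: 13.0 × 1.500⁴ = 65.8125pt
Difference: 65.8125 − 19.5000 = 46.3125pt

46.31pt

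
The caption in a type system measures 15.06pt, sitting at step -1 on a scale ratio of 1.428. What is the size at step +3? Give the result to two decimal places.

15.06 × 1.428⁴ = 15.06 × 4.15827 ≈ 62.624

62.62pt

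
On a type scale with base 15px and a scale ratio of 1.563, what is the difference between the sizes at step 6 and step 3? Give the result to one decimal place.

161.4px

Step 3: 15.0 × 1.563³ = 57.275px
Step 6: 15.0 × 1.563⁶ = 218.698px
Difference: 218.698 − 57.275 = 161.423px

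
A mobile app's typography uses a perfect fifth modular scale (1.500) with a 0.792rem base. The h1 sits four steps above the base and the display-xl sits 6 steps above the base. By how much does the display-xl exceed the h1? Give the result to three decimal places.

5.012rem

Step 4: 0.792 × 1.500⁴ = 4.00950rem
Step 6: 0.792 × 1.500⁶ = 9.02138rem
Difference: 9.02138 − 4.00950 = 5.01188rem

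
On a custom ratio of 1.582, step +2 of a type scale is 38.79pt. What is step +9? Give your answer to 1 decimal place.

962.0pt

38.79 × 1.582⁷ = 38.79 × 24.79964 ≈ 961.978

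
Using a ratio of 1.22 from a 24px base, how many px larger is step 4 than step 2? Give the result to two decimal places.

17.45px

Step 2: 24.0 × 1.22² = 35.7216px
Step 4: 24.0 × 1.22⁴ = 53.1680px
Difference: 53.1680 − 35.7216 = 17.4464px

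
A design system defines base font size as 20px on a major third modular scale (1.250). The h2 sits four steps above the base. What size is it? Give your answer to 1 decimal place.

A modular type scale is a geometric sequence: sizeₙ = base × rⁿ.
20.0 × 1.250⁴ = 20.0 × 2.44141 ≈ 48.83

48.8px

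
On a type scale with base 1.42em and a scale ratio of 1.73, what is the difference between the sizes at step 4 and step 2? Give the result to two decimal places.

Step 2: 1.42 × 1.73² = 4.2499em
Step 4: 1.42 × 1.73⁴ = 12.7196em
Difference: 12.7196 − 4.2499 = 8.4697em

8.47em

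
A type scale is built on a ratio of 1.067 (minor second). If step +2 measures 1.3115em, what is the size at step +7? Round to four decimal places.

1.3115 × 1.067⁵ = 1.3115 × 1.38300 ≈ 1.8138

1.8138em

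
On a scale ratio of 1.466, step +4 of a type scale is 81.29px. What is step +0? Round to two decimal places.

Moving from step +4 to step +0 is 4 steps down, so divide by r⁴.
81.29 ÷ 1.466⁴ = 81.29 ÷ 4.61887 ≈ 17.600

17.60px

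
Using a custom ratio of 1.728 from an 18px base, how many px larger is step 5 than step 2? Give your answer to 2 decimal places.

223.58px

Step 2: 18.0 × 1.728² = 53.7477px
Step 5: 18.0 × 1.728⁵ = 277.3264px
Difference: 277.3264 − 53.7477 = 223.5787px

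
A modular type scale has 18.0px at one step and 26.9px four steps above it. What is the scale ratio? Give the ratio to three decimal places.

The ratio satisfies 18.0 × r⁴ = 26.9, so r = (26.9 / 18.0)^(1/4).
r = 1.4944^(1/4) ≈ 1.1057

1.106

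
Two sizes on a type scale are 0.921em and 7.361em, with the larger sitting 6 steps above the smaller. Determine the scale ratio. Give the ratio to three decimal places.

1.414

r⁶ = 7.361 / 0.921, so r = (7.361/0.921)^(1/6).
r = 7.9924^(1/6) ≈ 1.4140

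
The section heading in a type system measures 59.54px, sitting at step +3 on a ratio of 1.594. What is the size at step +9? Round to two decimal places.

976.65px

Moving from step +3 to step +9 is 6 steps up, so multiply by r⁶.
59.54 × 1.594⁶ = 59.54 × 16.40325 ≈ 976.650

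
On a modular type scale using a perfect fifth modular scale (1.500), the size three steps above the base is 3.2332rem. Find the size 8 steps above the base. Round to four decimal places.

The gap is 8 − (3) = 5 steps, so the factor is 1.500^5.
3.2332 × 1.500⁵ = 3.2332 × 7.59375 ≈ 24.5521

24.5521rem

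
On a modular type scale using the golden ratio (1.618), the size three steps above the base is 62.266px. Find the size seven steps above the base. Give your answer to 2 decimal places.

The gap is 7 − (3) = 4 steps, so the factor is 1.618^4.
62.266 × 1.618⁴ = 62.266 × 6.85353 ≈ 426.742

426.74px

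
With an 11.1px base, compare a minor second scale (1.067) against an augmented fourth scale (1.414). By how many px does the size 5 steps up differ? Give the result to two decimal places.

47.39px

Minor second: 11.1 × 1.067⁵ = 15.3513px
Augmented fourth: 11.1 × 1.414⁵ = 62.7437px
Difference: 62.7437 − 15.3513 = 47.3924px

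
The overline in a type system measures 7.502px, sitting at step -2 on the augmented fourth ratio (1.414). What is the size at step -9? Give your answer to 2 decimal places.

7.502 ÷ 1.414⁷ = 7.502 ÷ 11.30175 ≈ 0.664

0.66px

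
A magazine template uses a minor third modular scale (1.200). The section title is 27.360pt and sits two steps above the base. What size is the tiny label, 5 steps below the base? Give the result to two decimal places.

7.64pt

27.360 ÷ 1.200⁷ = 27.360 ÷ 3.58318 ≈ 7.636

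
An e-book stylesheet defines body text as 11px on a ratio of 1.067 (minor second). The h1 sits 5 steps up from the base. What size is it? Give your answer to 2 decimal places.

11.0 × 1.067⁵ = 11.0 × 1.38300 ≈ 15.21

15.21px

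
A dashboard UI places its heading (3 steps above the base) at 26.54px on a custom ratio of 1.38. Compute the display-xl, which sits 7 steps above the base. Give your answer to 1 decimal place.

96.3px

The gap is 7 − (3) = 4 steps, so the factor is 1.38^4.
26.54 × 1.38⁴ = 26.54 × 3.62674 ≈ 96.254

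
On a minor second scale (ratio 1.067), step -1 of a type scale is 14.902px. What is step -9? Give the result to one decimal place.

The gap is -9 − (-1) = -8 steps, so the factor is 1.067^-8.
14.902 ÷ 1.067⁸ = 14.902 ÷ 1.68002 ≈ 8.870

8.9px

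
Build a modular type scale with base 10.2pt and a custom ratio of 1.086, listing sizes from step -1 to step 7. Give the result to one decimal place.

Step -1: 10.2 ÷ 1.086 = 9.4
Step 0: 10.2pt
Step 1: 10.2 × 1.086 = 11.1
Step 2: 10.2 × 1.086² = 12.0
Step 3: 10.2 × 1.086³ = 13.1
Step 4: 10.2 × 1.086⁴ = 14.2
Step 5: 10.2 × 1.086⁵ = 15.4
Step 6: 10.2 × 1.086⁶ = 16.7
Step 7: 10.2 × 1.086⁷ = 18.2

9.4pt, 10.2pt, 11.1pt, 12.0pt, 13.1pt, 14.2pt, 15.4pt, 16.7pt, 18.2pt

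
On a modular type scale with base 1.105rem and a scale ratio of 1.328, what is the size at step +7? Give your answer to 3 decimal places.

8.049rem

Every step multiplies by the scale ratio.
1.105 × 1.328⁷ = 1.105 × 7.28428 ≈ 8.049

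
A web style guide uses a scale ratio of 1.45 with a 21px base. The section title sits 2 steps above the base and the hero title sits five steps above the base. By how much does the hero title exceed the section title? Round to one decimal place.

Step 2: 21.0 × 1.45² = 44.153px
Step 5: 21.0 × 1.45⁵ = 134.604px
Difference: 134.604 − 44.153 = 90.451px

90.5px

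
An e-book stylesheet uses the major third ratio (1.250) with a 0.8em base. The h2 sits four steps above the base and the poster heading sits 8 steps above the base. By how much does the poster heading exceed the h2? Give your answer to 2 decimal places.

2.82em

Step 4: 0.8 × 1.250⁴ = 1.9531em
Step 8: 0.8 × 1.250⁸ = 4.7684em
Difference: 4.7684 − 1.9531 = 2.8153em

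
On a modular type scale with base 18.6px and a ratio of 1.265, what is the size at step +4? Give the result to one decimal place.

18.6 × 1.265⁴ = 18.6 × 2.56072 ≈ 47.63

47.6px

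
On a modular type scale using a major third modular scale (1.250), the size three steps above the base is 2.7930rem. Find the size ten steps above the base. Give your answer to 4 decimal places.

2.7930 × 1.250⁷ = 2.7930 × 4.76837 ≈ 13.3181

13.3181rem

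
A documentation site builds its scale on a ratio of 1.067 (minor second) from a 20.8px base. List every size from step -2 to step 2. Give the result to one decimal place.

18.3px, 19.5px, 20.8px, 22.2px, 23.7px

Step -2: 20.8 ÷ 1.067² = 18.3
Step -1: 20.8 ÷ 1.067 = 19.5
Step 0: 20.8px
Step 1: 20.8 × 1.067 = 22.2
Step 2: 20.8 × 1.067² = 23.7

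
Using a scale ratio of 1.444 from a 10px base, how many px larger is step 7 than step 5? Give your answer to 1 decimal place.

Step 5: 10.0 × 1.444⁵ = 62.782px
Step 7: 10.0 × 1.444⁷ = 130.909px
Difference: 130.909 − 62.782 = 68.127px

68.1px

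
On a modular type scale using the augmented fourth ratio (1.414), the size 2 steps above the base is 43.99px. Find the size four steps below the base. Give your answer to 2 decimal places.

Moving from step +2 to step -4 is 6 steps down, so divide by r⁶.
43.99 ÷ 1.414⁶ = 43.99 ÷ 7.99275 ≈ 5.504

5.50px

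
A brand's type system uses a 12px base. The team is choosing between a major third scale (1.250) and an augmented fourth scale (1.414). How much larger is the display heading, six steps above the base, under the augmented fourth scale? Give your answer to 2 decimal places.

50.14px

Major third: 12.0 × 1.250⁶ = 45.7764px
Augmented fourth: 12.0 × 1.414⁶ = 95.9131px
Difference: 95.9131 − 45.7764 = 50.1367px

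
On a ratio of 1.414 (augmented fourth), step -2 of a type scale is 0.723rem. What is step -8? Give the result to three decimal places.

0.090rem

Moving from step -2 to step -8 is 6 steps down, so divide by r⁶.
0.723 ÷ 1.414⁶ = 0.723 ÷ 7.99275 ≈ 0.090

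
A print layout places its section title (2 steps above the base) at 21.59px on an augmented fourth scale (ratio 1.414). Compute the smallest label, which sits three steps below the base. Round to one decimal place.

The gap is -3 − (2) = -5 steps, so the factor is 1.414^-5.
21.59 ÷ 1.414⁵ = 21.59 ÷ 5.65258 ≈ 3.819

3.8px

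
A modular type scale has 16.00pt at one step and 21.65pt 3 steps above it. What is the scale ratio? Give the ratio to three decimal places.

The ratio satisfies 16.00 × r³ = 21.65, so r = (21.65 / 16.00)^(1/3).
r = 1.3531^(1/3) ≈ 1.1061

1.106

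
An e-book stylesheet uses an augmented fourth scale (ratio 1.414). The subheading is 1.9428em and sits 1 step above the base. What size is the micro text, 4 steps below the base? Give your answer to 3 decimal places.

0.344em

Moving from step +1 to step -4 is 5 steps down, so divide by r⁵.
1.9428 ÷ 1.414⁵ = 1.9428 ÷ 5.65258 ≈ 0.344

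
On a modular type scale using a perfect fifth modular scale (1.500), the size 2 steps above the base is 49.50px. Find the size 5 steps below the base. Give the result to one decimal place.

49.50 ÷ 1.500⁷ = 49.50 ÷ 17.08594 ≈ 2.897

2.9px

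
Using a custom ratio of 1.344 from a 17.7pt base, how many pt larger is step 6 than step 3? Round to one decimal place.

61.3pt

Step 3: 17.7 × 1.344³ = 42.971pt
Step 6: 17.7 × 1.344⁶ = 104.320pt
Difference: 104.320 − 42.971 = 61.349pt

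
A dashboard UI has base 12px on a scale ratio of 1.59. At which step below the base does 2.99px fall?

1.59ⁿ = 12 / 2.99 = 4.0134
n = ln(4.0134) / ln(1.59) = 1.3896 / 0.4637 ≈ 3.00

3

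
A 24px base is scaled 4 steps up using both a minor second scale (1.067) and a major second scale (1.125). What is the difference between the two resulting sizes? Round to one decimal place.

Minor second: 24.0 × 1.067⁴ = 31.108px
Major second: 24.0 × 1.125⁴ = 38.443px
Difference: 38.443 − 31.108 = 7.335px

7.3px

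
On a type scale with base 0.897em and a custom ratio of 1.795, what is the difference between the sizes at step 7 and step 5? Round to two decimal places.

37.14em

Step 5: 0.897 × 1.795⁵ = 16.7153em
Step 7: 0.897 × 1.795⁷ = 53.8572em
Difference: 53.8572 − 16.7153 = 37.1419em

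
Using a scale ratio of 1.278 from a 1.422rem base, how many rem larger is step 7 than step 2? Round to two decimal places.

5.60rem

Step 2: 1.422 × 1.278² = 2.3225rem
Step 7: 1.422 × 1.278⁷ = 7.9180rem
Difference: 7.9180 − 2.3225 = 5.5955rem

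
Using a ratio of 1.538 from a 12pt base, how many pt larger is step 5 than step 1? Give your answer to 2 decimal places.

Step 1: 12.0 × 1.538 = 18.4560pt
Step 5: 12.0 × 1.538⁵ = 103.2673pt
Difference: 103.2673 − 18.4560 = 84.8113pt

84.81pt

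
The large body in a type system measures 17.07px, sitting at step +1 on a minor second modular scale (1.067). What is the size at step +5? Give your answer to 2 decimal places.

22.13px

17.07 × 1.067⁴ = 17.07 × 1.29616 ≈ 22.125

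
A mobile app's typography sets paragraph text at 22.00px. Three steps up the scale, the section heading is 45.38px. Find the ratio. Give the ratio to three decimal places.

The ratio satisfies 22.00 × r³ = 45.38, so r = (45.38 / 22.00)^(1/3).
r = 2.0627^(1/3) ≈ 1.2730

1.273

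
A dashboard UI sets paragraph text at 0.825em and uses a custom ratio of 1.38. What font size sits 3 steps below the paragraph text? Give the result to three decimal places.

0.314em

Each step on a modular scale multiplies by the ratio, so the size n steps from the base is base × ratioⁿ.
0.825 ÷ 1.38³ = 0.825 ÷ 2.62807 ≈ 0.314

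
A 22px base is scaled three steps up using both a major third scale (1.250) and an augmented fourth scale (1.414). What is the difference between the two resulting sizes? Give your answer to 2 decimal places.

19.23px

Major third: 22.0 × 1.250³ = 42.9688px
Augmented fourth: 22.0 × 1.414³ = 62.1972px
Difference: 62.1972 − 42.9688 = 19.2284px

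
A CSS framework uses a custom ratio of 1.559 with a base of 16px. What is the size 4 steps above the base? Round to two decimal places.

94.52px

A modular type scale is a geometric sequence: sizeₙ = base × rⁿ.
16.0 × 1.559⁴ = 16.0 × 5.90724 ≈ 94.52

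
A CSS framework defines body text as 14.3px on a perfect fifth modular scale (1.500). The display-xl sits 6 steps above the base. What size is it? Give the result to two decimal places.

14.3 × 1.500⁶ = 14.3 × 11.39062 ≈ 162.89

162.89px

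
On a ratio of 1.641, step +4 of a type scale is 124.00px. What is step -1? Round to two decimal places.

The gap is -1 − (4) = -5 steps, so the factor is 1.641^-5.
124.00 ÷ 1.641⁵ = 124.00 ÷ 11.89989 ≈ 10.420

10.42px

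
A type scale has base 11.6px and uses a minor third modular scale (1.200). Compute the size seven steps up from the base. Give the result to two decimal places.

41.56px

Every step multiplies by the scale ratio.
11.6 × 1.200⁷ = 11.6 × 3.58318 ≈ 41.56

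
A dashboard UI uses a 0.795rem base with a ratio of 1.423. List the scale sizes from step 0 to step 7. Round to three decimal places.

0.795rem, 1.131rem, 1.610rem, 2.291rem, 3.260rem, 4.639rem, 6.601rem, 9.393rem

Step 0: 0.795rem
Step 1: 0.795 × 1.423 = 1.131
Step 2: 0.795 × 1.423² = 1.610
Step 3: 0.795 × 1.423³ = 2.291
Step 4: 0.795 × 1.423⁴ = 3.260
Step 5: 0.795 × 1.423⁵ = 4.639
Step 6: 0.795 × 1.423⁶ = 6.601
Step 7: 0.795 × 1.423⁷ = 9.393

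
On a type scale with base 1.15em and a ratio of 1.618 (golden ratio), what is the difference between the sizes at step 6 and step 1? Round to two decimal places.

18.77em

Step 1: 1.15 × 1.618 = 1.8607em
Step 6: 1.15 × 1.618⁶ = 20.6333em
Difference: 20.6333 − 1.8607 = 18.7726em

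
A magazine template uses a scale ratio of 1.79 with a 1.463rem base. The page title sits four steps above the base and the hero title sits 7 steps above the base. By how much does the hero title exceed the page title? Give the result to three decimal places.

Step 4: 1.463 × 1.79⁴ = 15.01953rem
Step 7: 1.463 × 1.79⁷ = 86.14212rem
Difference: 86.14212 − 15.01953 = 71.12259rem

71.123rem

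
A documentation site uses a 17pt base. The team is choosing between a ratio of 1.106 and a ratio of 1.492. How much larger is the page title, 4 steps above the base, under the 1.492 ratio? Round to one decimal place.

At 1.106: 17.0 × 1.106⁴ = 25.437pt
At 1.492: 17.0 × 1.492⁴ = 84.241pt
Difference: 84.241 − 25.437 = 58.804pt

58.8pt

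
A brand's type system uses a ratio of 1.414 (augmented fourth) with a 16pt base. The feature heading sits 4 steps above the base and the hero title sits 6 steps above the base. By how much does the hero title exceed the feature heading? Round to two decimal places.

63.92pt

Step 4: 16.0 × 1.414⁴ = 63.9613pt
Step 6: 16.0 × 1.414⁶ = 127.8841pt
Difference: 127.8841 − 63.9613 = 63.9228pt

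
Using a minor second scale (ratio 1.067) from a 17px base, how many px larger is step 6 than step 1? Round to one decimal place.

Step 1: 17.0 × 1.067 = 18.139px
Step 6: 17.0 × 1.067⁶ = 25.086px
Difference: 25.086 − 18.139 = 6.947px

6.9px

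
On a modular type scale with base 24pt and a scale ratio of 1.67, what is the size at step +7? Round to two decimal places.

24.0 × 1.67⁷ = 24.0 × 36.22558 ≈ 869.41

869.41pt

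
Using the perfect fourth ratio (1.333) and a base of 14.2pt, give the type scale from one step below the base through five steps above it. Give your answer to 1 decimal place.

10.7pt, 14.2pt, 18.9pt, 25.2pt, 33.6pt, 44.8pt, 59.8pt

Step -1: 14.2 ÷ 1.333 = 10.7
Step 0: 14.2pt
Step 1: 14.2 × 1.333 = 18.9
Step 2: 14.2 × 1.333² = 25.2
Step 3: 14.2 × 1.333³ = 33.6
Step 4: 14.2 × 1.333⁴ = 44.8
Step 5: 14.2 × 1.333⁵ = 59.8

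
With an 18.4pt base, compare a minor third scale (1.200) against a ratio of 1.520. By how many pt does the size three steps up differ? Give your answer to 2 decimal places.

Minor third: 18.4 × 1.200³ = 31.7952pt
At 1.520: 18.4 × 1.520³ = 64.6173pt
Difference: 64.6173 − 31.7952 = 32.8221pt

32.82pt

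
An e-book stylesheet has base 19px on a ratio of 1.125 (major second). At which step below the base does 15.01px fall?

2

1.125ⁿ = 19 / 15.01 = 1.2658
n = ln(1.2658) / ln(1.125) = 0.2357 / 0.1178 ≈ 2.00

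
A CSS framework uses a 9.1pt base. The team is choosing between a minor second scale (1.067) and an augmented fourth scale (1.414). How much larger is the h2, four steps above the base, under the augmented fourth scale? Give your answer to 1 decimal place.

24.6pt

Minor second: 9.1 × 1.067⁴ = 11.795pt
Augmented fourth: 9.1 × 1.414⁴ = 36.378pt
Difference: 36.378 − 11.795 = 24.583pt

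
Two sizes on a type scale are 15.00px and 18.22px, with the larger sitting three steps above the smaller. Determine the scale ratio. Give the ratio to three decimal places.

The ratio satisfies 15.00 × r³ = 18.22, so r = (18.22 / 15.00)^(1/3).
r = 1.2147^(1/3) ≈ 1.0670

1.067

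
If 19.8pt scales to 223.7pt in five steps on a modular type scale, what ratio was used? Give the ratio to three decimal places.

The ratio satisfies 19.8 × r⁵ = 223.7, so r = (223.7 / 19.8)^(1/5).
r = 11.2980^(1/5) ≈ 1.6241

1.624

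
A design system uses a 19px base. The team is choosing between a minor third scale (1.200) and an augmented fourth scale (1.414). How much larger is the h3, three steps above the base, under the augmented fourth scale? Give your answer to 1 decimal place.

20.9px

Minor third: 19.0 × 1.200³ = 32.832px
Augmented fourth: 19.0 × 1.414³ = 53.716px
Difference: 53.716 − 32.832 = 20.884px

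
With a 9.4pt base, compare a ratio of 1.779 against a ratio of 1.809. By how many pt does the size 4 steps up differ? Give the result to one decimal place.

At 1.779: 9.4 × 1.779⁴ = 94.152pt
At 1.809: 9.4 × 1.809⁴ = 100.666pt
Difference: 100.666 − 94.152 = 6.514pt

6.5pt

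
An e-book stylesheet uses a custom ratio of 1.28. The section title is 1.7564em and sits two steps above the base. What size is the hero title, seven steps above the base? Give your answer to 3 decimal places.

6.035em

1.7564 × 1.28⁵ = 1.7564 × 3.43597 ≈ 6.035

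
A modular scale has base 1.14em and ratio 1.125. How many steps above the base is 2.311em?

1.125ⁿ = 2.311 / 1.14 = 2.0272
n = ln(2.0272) / ln(1.125) = 0.7067 / 0.1178 ≈ 6.00

6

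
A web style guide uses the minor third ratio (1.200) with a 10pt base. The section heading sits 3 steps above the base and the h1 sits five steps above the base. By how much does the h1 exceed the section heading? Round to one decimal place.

7.6pt

Step 3: 10.0 × 1.200³ = 17.280pt
Step 5: 10.0 × 1.200⁵ = 24.883pt
Difference: 24.883 − 17.280 = 7.603pt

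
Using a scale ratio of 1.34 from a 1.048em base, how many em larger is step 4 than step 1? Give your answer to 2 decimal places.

Step 1: 1.048 × 1.34 = 1.4043em
Step 4: 1.048 × 1.34⁴ = 3.3789em
Difference: 3.3789 − 1.4043 = 1.9746em

1.97em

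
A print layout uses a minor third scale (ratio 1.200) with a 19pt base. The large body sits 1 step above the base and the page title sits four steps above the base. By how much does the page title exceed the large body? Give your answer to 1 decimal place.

16.6pt

Step 1: 19.0 × 1.200 = 22.800pt
Step 4: 19.0 × 1.200⁴ = 39.398pt
Difference: 39.398 − 22.800 = 16.598pt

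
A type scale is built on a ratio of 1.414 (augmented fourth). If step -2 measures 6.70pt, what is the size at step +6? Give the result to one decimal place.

The gap is 6 − (-2) = 8 steps, so the factor is 1.414^8.
6.70 × 1.414⁸ = 6.70 × 15.98068 ≈ 107.071

107.1pt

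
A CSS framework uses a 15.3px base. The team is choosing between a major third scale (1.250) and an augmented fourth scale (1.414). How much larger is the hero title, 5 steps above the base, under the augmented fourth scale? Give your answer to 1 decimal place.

Major third: 15.3 × 1.250⁵ = 46.692px
Augmented fourth: 15.3 × 1.414⁵ = 86.485px
Difference: 86.485 − 46.692 = 39.793px

39.8px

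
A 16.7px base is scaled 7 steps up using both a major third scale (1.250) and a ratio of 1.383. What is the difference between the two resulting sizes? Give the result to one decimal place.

82.0px

Major third: 16.7 × 1.250⁷ = 79.632px
At 1.383: 16.7 × 1.383⁷ = 161.611px
Difference: 161.611 − 79.632 = 81.979px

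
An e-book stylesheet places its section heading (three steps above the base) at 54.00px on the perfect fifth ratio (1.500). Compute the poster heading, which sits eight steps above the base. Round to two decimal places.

410.06px

54.00 × 1.500⁵ = 54.00 × 7.59375 ≈ 410.062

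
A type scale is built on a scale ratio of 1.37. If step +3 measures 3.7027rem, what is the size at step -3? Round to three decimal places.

Moving from step +3 to step -3 is 6 steps down, so divide by r⁶.
3.7027 ÷ 1.37⁶ = 3.7027 ÷ 6.61186 ≈ 0.560

0.560rem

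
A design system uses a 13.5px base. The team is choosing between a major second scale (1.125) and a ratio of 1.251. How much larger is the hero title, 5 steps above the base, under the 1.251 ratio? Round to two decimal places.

Major second: 13.5 × 1.125⁵ = 24.3274px
At 1.251: 13.5 × 1.251⁵ = 41.3638px
Difference: 41.3638 − 24.3274 = 17.0364px

17.04px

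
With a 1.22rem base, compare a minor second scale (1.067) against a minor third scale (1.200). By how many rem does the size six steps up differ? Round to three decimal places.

Minor second: 1.22 × 1.067⁶ = 1.80031rem
Minor third: 1.22 × 1.200⁶ = 3.64290rem
Difference: 3.64290 − 1.80031 = 1.84259rem

1.843rem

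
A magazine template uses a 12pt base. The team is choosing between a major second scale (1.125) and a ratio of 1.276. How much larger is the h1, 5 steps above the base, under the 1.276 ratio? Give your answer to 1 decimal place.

19.0pt

Major second: 12.0 × 1.125⁵ = 21.624pt
At 1.276: 12.0 × 1.276⁵ = 40.591pt
Difference: 40.591 − 21.624 = 18.967pt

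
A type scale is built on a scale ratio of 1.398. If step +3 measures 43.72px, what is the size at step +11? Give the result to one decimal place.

637.9px

43.72 × 1.398⁸ = 43.72 × 14.59007 ≈ 637.878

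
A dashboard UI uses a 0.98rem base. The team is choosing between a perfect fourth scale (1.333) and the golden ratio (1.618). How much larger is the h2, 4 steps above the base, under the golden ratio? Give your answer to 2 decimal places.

3.62rem

Perfect fourth: 0.98 × 1.333⁴ = 3.0942rem
Golden ratio: 0.98 × 1.618⁴ = 6.7165rem
Difference: 6.7165 − 3.0942 = 3.6223rem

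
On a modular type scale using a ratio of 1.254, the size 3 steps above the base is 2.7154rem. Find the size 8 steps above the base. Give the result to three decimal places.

8.420rem

2.7154 × 1.254⁵ = 2.7154 × 3.10090 ≈ 8.420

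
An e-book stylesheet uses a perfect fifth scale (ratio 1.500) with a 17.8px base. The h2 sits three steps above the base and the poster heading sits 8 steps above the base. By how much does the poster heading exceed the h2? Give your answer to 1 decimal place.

396.1px

Step 3: 17.8 × 1.500³ = 60.075px
Step 8: 17.8 × 1.500⁸ = 456.195px
Difference: 456.195 − 60.075 = 396.120px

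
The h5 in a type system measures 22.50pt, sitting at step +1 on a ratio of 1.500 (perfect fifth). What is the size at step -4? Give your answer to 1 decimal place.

22.50 ÷ 1.500⁵ = 22.50 ÷ 7.59375 ≈ 2.963

3.0pt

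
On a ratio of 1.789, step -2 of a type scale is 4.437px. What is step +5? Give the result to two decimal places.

260.23px

4.437 × 1.789⁷ = 4.437 × 58.65059 ≈ 260.233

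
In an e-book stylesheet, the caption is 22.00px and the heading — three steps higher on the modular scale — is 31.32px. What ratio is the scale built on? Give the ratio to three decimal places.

The ratio satisfies 22.00 × r³ = 31.32, so r = (31.32 / 22.00)^(1/3).
r = 1.4236^(1/3) ≈ 1.1249

1.125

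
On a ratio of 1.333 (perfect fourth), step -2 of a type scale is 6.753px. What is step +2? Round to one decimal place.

21.3px

Moving from step -2 to step +2 is 4 steps up, so multiply by r⁴.
6.753 × 1.333⁴ = 6.753 × 3.15733 ≈ 21.321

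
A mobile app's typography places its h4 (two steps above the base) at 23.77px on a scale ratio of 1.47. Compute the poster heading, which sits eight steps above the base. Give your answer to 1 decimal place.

239.8px

23.77 × 1.47⁶ = 23.77 × 10.09030 ≈ 239.846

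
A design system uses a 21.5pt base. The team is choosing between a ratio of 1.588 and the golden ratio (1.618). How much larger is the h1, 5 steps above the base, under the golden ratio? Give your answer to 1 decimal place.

At 1.588: 21.5 × 1.588⁵ = 217.116pt
Golden ratio: 21.5 × 1.618⁵ = 238.414pt
Difference: 238.414 − 217.116 = 21.298pt

21.3pt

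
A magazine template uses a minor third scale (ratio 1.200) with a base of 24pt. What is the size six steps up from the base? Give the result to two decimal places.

Each step on a modular scale multiplies by the ratio, so the size n steps from the base is base × ratioⁿ.
24.0 × 1.200⁶ = 24.0 × 2.98598 ≈ 71.66

71.66pt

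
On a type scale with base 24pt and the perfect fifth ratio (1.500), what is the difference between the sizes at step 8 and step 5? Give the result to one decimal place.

432.8pt

Step 5: 24.0 × 1.500⁵ = 182.250pt
Step 8: 24.0 × 1.500⁸ = 615.094pt
Difference: 615.094 − 182.250 = 432.844pt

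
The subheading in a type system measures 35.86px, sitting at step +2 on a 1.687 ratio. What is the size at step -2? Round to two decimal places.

Moving from step +2 to step -2 is 4 steps down, so divide by r⁴.
35.86 ÷ 1.687⁴ = 35.86 ÷ 8.09954 ≈ 4.427

4.43px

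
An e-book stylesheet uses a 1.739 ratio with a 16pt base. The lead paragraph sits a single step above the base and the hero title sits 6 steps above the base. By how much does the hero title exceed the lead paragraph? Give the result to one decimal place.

Step 1: 16.0 × 1.739 = 27.824pt
Step 6: 16.0 × 1.739⁶ = 442.504pt
Difference: 442.504 − 27.824 = 414.680pt

414.7pt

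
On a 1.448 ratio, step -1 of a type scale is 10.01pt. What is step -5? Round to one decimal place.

10.01 ÷ 1.448⁴ = 10.01 ÷ 4.39617 ≈ 2.277

2.3pt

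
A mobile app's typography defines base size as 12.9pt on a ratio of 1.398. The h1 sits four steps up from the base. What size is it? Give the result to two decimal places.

A modular type scale is a geometric sequence: sizeₙ = base × rⁿ.
12.9 × 1.398⁴ = 12.9 × 3.81969 ≈ 49.27

49.27pt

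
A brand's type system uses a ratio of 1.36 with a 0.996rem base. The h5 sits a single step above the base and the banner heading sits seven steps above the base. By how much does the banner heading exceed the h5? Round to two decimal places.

Step 1: 0.996 × 1.36 = 1.3546rem
Step 7: 0.996 × 1.36⁷ = 8.5710rem
Difference: 8.5710 − 1.3546 = 7.2164rem

7.22rem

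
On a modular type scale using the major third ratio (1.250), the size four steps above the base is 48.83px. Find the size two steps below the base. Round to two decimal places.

12.80px

Moving from step +4 to step -2 is 6 steps down, so divide by r⁶.
48.83 ÷ 1.250⁶ = 48.83 ÷ 3.81470 ≈ 12.800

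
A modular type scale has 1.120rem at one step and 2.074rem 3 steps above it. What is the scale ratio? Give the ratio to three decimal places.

1.228

r³ = 2.074 / 1.120, so r = (2.074/1.120)^(1/3).
r = 1.8518^(1/3) ≈ 1.2280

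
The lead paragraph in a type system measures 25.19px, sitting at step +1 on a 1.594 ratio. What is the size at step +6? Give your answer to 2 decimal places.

259.22px

The gap is 6 − (1) = 5 steps, so the factor is 1.594^5.
25.19 × 1.594⁵ = 25.19 × 10.29062 ≈ 259.221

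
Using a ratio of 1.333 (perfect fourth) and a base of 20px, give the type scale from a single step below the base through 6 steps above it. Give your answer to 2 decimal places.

Step -1: 20.0 ÷ 1.333 = 15.00
Step 0: 20px
Step 1: 20.0 × 1.333 = 26.66
Step 2: 20.0 × 1.333² = 35.54
Step 3: 20.0 × 1.333³ = 47.37
Step 4: 20.0 × 1.333⁴ = 63.15
Step 5: 20.0 × 1.333⁵ = 84.17
Step 6: 20.0 × 1.333⁶ = 112.20

15.00px, 20.00px, 26.66px, 35.54px, 47.37px, 63.15px, 84.17px, 112.20px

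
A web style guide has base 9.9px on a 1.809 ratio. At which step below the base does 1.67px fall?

1.809ⁿ = 9.9 / 1.67 = 5.9281
n = ln(5.9281) / ln(1.809) = 1.7797 / 0.5928 ≈ 3.00

3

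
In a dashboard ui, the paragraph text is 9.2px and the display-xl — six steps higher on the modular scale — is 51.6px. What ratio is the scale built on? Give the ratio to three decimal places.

1.333

r⁶ = 51.6 / 9.2, so r = (51.6/9.2)^(1/6).
r = 5.6087^(1/6) ≈ 1.3329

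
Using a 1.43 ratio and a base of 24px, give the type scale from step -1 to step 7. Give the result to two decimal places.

Step -1: 24.0 ÷ 1.43 = 16.78
Step 0: 24px
Step 1: 24.0 × 1.43 = 34.32
Step 2: 24.0 × 1.43² = 49.08
Step 3: 24.0 × 1.43³ = 70.18
Step 4: 24.0 × 1.43⁴ = 100.36
Step 5: 24.0 × 1.43⁵ = 143.51
Step 6: 24.0 × 1.43⁶ = 205.22
Step 7: 24.0 × 1.43⁷ = 293.47

16.78px, 24.00px, 34.32px, 49.08px, 70.18px, 100.36px, 143.51px, 205.22px, 293.47px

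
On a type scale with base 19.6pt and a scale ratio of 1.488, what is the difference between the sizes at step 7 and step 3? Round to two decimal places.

Step 3: 19.6 × 1.488³ = 64.5751pt
Step 7: 19.6 × 1.488⁷ = 316.5750pt
Difference: 316.5750 − 64.5751 = 251.9999pt

252.00pt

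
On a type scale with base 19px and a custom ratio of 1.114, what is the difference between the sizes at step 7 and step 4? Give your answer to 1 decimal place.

11.2px

Step 4: 19.0 × 1.114⁴ = 29.261px
Step 7: 19.0 × 1.114⁷ = 40.453px
Difference: 40.453 − 29.261 = 11.192px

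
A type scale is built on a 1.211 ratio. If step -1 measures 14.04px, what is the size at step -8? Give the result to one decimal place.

3.7px

14.04 ÷ 1.211⁷ = 14.04 ÷ 3.81952 ≈ 3.676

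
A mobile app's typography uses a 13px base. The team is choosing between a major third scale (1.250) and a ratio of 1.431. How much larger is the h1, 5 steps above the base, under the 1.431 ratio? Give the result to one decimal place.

Major third: 13.0 × 1.250⁵ = 39.673px
At 1.431: 13.0 × 1.431⁵ = 78.008px
Difference: 78.008 − 39.673 = 38.335px

38.3px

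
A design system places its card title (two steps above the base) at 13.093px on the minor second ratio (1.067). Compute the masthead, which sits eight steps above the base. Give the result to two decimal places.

19.32px

13.093 × 1.067⁶ = 13.093 × 1.47566 ≈ 19.321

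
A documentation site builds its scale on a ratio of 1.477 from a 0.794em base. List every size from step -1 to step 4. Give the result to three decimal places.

Step -1: 0.794 ÷ 1.477 = 0.538
Step 0: 0.794em
Step 1: 0.794 × 1.477 = 1.173
Step 2: 0.794 × 1.477² = 1.732
Step 3: 0.794 × 1.477³ = 2.558
Step 4: 0.794 × 1.477⁴ = 3.779

0.538em, 0.794em, 1.173em, 1.732em, 2.558em, 3.779em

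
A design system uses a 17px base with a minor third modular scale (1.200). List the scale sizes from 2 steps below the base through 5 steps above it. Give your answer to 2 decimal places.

Step -2: 17.0 ÷ 1.200² = 11.81
Step -1: 17.0 ÷ 1.200 = 14.17
Step 0: 17px
Step 1: 17.0 × 1.200 = 20.40
Step 2: 17.0 × 1.200² = 24.48
Step 3: 17.0 × 1.200³ = 29.38
Step 4: 17.0 × 1.200⁴ = 35.25
Step 5: 17.0 × 1.200⁵ = 42.30

11.81px, 14.17px, 17.00px, 20.40px, 24.48px, 29.38px, 35.25px, 42.30px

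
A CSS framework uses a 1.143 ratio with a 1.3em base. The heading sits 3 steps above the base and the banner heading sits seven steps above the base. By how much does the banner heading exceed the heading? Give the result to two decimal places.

1.37em

Step 3: 1.3 × 1.143³ = 1.9413em
Step 7: 1.3 × 1.143⁷ = 3.3133em
Difference: 3.3133 − 1.9413 = 1.3720em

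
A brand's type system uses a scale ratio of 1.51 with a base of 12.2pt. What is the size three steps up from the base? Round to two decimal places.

42.00pt

Every step multiplies by the scale ratio.
12.2 × 1.51³ = 12.2 × 3.44295 ≈ 42.00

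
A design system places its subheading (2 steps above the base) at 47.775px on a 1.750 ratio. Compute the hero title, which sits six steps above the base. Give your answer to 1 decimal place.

448.1px

The gap is 6 − (2) = 4 steps, so the factor is 1.750^4.
47.775 × 1.750⁴ = 47.775 × 9.37891 ≈ 448.077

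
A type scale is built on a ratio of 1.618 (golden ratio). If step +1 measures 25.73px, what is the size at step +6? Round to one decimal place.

285.3px

25.73 × 1.618⁵ = 25.73 × 11.08901 ≈ 285.320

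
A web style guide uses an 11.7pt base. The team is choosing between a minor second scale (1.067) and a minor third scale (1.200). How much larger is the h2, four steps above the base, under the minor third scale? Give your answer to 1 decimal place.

9.1pt

Minor second: 11.7 × 1.067⁴ = 15.165pt
Minor third: 11.7 × 1.200⁴ = 24.261pt
Difference: 24.261 − 15.165 = 9.096pt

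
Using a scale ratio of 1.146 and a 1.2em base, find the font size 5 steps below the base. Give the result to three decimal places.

Every step multiplies by the scale ratio.
1.2 ÷ 1.146⁵ = 1.2 ÷ 1.97662 ≈ 0.607

0.607em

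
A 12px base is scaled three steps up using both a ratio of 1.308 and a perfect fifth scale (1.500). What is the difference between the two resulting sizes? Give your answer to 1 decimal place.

13.6px

At 1.308: 12.0 × 1.308³ = 26.854px
Perfect fifth: 12.0 × 1.500³ = 40.500px
Difference: 40.500 − 26.854 = 13.646px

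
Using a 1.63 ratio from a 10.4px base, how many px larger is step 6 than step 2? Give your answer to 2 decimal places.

Step 2: 10.4 × 1.63² = 27.6318px
Step 6: 10.4 × 1.63⁶ = 195.0558px
Difference: 195.0558 − 27.6318 = 167.4240px

167.42px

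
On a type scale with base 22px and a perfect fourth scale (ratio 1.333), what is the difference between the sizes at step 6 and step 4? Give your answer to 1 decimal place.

54.0px

Step 4: 22.0 × 1.333⁴ = 69.461px
Step 6: 22.0 × 1.333⁶ = 123.425px
Difference: 123.425 − 69.461 = 53.964px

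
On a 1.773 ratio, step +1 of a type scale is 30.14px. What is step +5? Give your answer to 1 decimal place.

297.8px

30.14 × 1.773⁴ = 30.14 × 9.88177 ≈ 297.837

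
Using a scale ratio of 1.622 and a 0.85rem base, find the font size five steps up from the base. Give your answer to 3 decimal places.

9.543rem

0.85 × 1.622⁵ = 0.85 × 11.22676 ≈ 9.543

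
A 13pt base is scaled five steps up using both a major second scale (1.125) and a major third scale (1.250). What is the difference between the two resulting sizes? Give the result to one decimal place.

16.2pt

Major second: 13.0 × 1.125⁵ = 23.426pt
Major third: 13.0 × 1.250⁵ = 39.673pt
Difference: 39.673 − 23.426 = 16.247pt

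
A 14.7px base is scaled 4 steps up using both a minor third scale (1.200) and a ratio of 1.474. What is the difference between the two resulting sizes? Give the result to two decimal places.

Minor third: 14.7 × 1.200⁴ = 30.4819px
At 1.474: 14.7 × 1.474⁴ = 69.3917px
Difference: 69.3917 − 30.4819 = 38.9098px

38.91px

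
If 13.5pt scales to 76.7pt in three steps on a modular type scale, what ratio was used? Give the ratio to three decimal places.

1.784

The ratio satisfies 13.5 × r³ = 76.7, so r = (76.7 / 13.5)^(1/3).
r = 5.6815^(1/3) ≈ 1.7844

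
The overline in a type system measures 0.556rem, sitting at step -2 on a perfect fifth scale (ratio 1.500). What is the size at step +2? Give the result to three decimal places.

2.815rem

0.556 × 1.500⁴ = 0.556 × 5.06250 ≈ 2.815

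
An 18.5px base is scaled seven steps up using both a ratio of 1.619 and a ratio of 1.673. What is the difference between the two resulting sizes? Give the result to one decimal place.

At 1.619: 18.5 × 1.619⁷ = 539.386px
At 1.673: 18.5 × 1.673⁷ = 678.646px
Difference: 678.646 − 539.386 = 139.260px

139.3px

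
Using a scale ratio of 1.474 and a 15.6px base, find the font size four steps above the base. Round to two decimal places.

Every step multiplies by the scale ratio.
15.6 × 1.474⁴ = 15.6 × 4.72052 ≈ 73.64

73.64px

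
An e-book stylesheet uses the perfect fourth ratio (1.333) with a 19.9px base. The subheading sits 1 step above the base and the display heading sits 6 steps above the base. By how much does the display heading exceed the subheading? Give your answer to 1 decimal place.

85.1px

Step 1: 19.9 × 1.333 = 26.527px
Step 6: 19.9 × 1.333⁶ = 111.644px
Difference: 111.644 − 26.527 = 85.117px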